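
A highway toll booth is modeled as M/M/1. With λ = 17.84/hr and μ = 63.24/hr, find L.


ρ = λ/μ = 17.84/63.24 = 0.2821
L = ρ/(1−ρ) = 0.2821/(1 − 0.2821) = 0.2821/0.7179 = 0.3930

Final: 0.3930


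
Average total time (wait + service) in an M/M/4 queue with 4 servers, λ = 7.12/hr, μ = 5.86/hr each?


a = 1.2150; ρ = 0.3038; P₀ = 0.295637
Lq = P₀·a^c·ρ/(c!(1−ρ)²) = 0.01682
Wq = Lq/λ = 0.01682/7.12 = 0.002363 hr
W = Wq + 1/μ = 0.002363 + 0.17065 = 0.17301 hr

Final: 0.17301 hr


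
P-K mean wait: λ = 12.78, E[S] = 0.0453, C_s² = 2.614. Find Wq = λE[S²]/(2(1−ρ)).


ρ = λ·E[S] = 12.78·0.0453 = 0.5789
E[S²] = E[S]²(1+C_s²) = 0.0453²·(1+2.614) = 0.007416
Wq = λ·E[S²]/(2(1−ρ)) = 12.78·0.007416/(2·0.4211) = 0.11255 hr

Final: 0.11255 hr


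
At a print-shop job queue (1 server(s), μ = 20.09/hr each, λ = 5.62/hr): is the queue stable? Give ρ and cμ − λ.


Total capacity cμ = 1·20.09 = 20.09/hr
ρ = λ/(cμ) = 5.62/20.09 = 0.2797
Stable ⇔ ρ < 1: YES
Spare capacity = cμ − λ = 20.09 − 5.62 = 14.47/hr

Final: ρ = 0.2797; stable; margin = 14.47/hr


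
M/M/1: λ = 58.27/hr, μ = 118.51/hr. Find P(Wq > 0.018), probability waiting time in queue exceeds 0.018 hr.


ρ = 58.27/118.51 = 0.4917
P(Wq > t) = ρ·e^{−(μ−λ)t} = 0.4917·e^{−1.0843}
= 0.4917·0.338132 = 0.166255

Final: 0.166255


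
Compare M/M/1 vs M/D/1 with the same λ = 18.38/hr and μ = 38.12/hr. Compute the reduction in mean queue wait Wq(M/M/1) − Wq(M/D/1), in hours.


ρ = 18.38/38.12 = 0.4822
Wq(M/M/1) = ρ/(μ−λ) = 0.4822/19.74 = 0.02443 hr
Wq(M/D/1) = ρ/(2(μ−λ)) = 0.01221 hr
Savings = 0.02443 − 0.01221 = 0.01221 hr

Final: 0.01221 hr


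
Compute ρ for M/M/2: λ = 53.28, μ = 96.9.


ρ = λ/(cμ) = 53.28/(2·96.9) = 53.28/193.80 = 0.2749

Final: 0.2749


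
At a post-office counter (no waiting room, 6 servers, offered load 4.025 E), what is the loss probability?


B(c,a) = (a^c/c!) / Σ_{k=0}^{c} a^k/k!
a^6/6! = 5.905583
Σ terms (k=0..6): 1.00000 + 4.02500 + 8.10031 + 10.86792 + 10.93584 + 8.80335 + 5.90558 = 49.638013
B = 5.905583/49.638013 = 0.118973

Final: 0.118973


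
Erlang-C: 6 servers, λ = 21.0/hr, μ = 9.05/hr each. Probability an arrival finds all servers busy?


a = λ/μ = 2.3204; ρ = a/6 = 0.3867
P₀ = 0.097874 (from M/M/c formula)
C(c,a) = [a^c/(c!(1−ρ))]·P₀ = [156.10769/(720·0.6133)]·0.097874
= 0.35355·0.097874 = 0.034603

Final: 0.034603


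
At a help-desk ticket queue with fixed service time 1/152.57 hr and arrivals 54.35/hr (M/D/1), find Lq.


ρ = 54.35/152.57 = 0.3562
M/D/1: Lq = ρ²/(2(1−ρ)) = 0.1269/(2·0.6438) = 0.09856

Final: 0.09856


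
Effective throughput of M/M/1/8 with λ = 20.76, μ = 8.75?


ρ = 2.3726; P_K = (1−ρ)ρ^8/(1−ρ^9) = 0.578759
λ_eff = λ(1 − P_K) = 20.76·(1 − 0.578759) = 20.76·0.421241 = 8.7450 /hr

Final: 8.7450 /hr


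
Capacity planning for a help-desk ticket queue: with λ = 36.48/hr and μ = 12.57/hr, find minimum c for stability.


Stability requires cμ > λ ⇔ c > λ/μ.
λ/μ = 36.48/12.57 = 2.9021
Minimum integer c = ⌊2.9021⌋ + 1 = 3
Check: 3·12.57 = 37.71 > 36.48, while 2·12.57 = 25.14 ≤ 36.48

Final: 3 servers


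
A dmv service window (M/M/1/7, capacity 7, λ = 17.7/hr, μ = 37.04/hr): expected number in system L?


ρ = 17.7/37.04 = 0.4779
L = ρ[1 − (K+1)ρ^K + Kρ^(K+1)] / [(1−ρ)(1−ρ^(K+1))]
Numerator: 0.4779·(1 − 8·0.005690 + 7·0.002719) = 0.465205
Denominator: (0.5221)·(0.997281) = 0.520719
L = 0.465205/0.520719 = 0.8934

Final: 0.8934


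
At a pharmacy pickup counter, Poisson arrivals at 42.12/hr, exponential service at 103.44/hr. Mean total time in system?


W = 1/(μ−λ) = 1/(103.44 − 42.12) = 1/61.32 = 0.01631 hr

Final: 0.01631 hr


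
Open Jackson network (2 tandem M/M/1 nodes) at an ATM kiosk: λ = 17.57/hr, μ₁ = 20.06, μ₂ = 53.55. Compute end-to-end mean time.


Each node sees arrival rate λ = 17.57/hr (tandem ⇒ throughput preserved).
W₁ = 1/(μ₁−λ) = 1/(20.06−17.57) = 0.40161 hr
W₂ = 1/(μ₂−λ) = 1/(53.55−17.57) = 0.02779 hr
W_total = W₁ + W₂ = 0.40161 + 0.02779 = 0.42940 hr

Final: 0.42940 hr


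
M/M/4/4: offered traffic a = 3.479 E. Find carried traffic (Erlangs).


B(4,3.479) = 0.258064 (Erlang-B)
Carried load = a(1 − B) = 3.479·(1 − 0.258064) = 3.479·0.741936 = 2.5812 E

Final: 2.5812 Erlangs


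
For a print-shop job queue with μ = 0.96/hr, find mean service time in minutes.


Mean service time = 1/μ = 1/0.96 hour = 1.04167 hour
In minutes: 1.04167 × 60 = 62.5000 min

Final: 62.5000 min


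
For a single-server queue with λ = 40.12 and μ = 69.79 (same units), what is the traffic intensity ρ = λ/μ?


ρ = λ/μ = 40.12/69.79 = 0.5749

Final: 0.5749


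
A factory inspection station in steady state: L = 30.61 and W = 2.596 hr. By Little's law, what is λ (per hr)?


λ = L/W = 30.61/2.596 = 11.7912 /hr

Final: 11.7912 /hr


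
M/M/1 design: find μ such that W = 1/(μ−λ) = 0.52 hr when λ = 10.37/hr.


W = 1/(μ−λ) ⇒ μ − λ = 1/W = 1/0.52 = 1.9231
μ = λ + 1/W = 10.37 + 1.9231 = 12.2931 per hr

Final: 12.2931 /hr


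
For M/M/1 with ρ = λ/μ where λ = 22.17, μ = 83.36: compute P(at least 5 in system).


ρ = 22.17/83.36 = 0.2660
P(N ≥ n) = ρ^n = 0.2660^5 = 0.001331

Final: 0.001331


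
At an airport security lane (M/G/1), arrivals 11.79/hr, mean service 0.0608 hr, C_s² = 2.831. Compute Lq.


ρ = λ·E[S] = 11.79·0.0608 = 0.7168
Lq = ρ²(1+C_s²)/(2(1−ρ)) = 0.5138·(1+2.831)/(2·0.2832)
= 0.5138·3.8310/0.5663 = 3.47594

Final: 3.47594


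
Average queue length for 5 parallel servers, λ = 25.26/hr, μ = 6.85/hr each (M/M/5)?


a = λ/μ = 3.6876; ρ = a/5 = 0.7375
P₀ = 0.020326
Lq = P₀·a^c·ρ / (c!·(1−ρ)²) = 0.020326·681.88930·0.7375/(120·0.06890)
= 1.23641

Final: 1.23641


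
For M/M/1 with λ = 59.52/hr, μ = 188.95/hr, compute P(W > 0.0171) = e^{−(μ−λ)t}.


W ~ Exponential(μ−λ) for M/M/1.
μ − λ = 188.95 − 59.52 = 129.4300
P(W > t) = e^{−(μ−λ)t} = e^{−2.2133} = 0.109344

Final: 0.109344


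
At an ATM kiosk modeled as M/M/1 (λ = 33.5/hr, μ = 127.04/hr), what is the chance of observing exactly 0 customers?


ρ = 33.5/127.04 = 0.2637
P_n = (1−ρ)·ρ^n = (1 − 0.2637)·0.2637^0 = 0.7363·1.000000 = 0.736304

Final: 0.736304


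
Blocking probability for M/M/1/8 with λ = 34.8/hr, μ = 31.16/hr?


ρ = λ/μ = 34.8/31.16 = 1.1168
P_K = (1−ρ)ρ^K/(1−ρ^(K+1)) = (-0.1168·2.420217)/(1 − 2.702938)
= -0.282721/-1.702938 = 0.166020

Final: 0.166020


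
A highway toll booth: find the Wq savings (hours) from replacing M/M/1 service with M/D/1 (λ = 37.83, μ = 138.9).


ρ = 37.83/138.9 = 0.2724
Wq(M/M/1) = ρ/(μ−λ) = 0.2724/101.07 = 0.002695 hr
Wq(M/D/1) = ρ/(2(μ−λ)) = 0.001347 hr
Savings = 0.002695 − 0.001347 = 0.001347 hr

Final: 0.001347 hr


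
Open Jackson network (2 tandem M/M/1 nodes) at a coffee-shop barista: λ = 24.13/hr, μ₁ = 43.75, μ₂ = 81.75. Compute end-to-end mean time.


Each node sees arrival rate λ = 24.13/hr (tandem ⇒ throughput preserved).
W₁ = 1/(μ₁−λ) = 1/(43.75−24.13) = 0.05097 hr
W₂ = 1/(μ₂−λ) = 1/(81.75−24.13) = 0.01736 hr
W_total = W₁ + W₂ = 0.05097 + 0.01736 = 0.06832 hr

Final: 0.06832 hr


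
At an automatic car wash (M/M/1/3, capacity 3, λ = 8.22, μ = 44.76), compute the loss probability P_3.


ρ = λ/μ = 8.22/44.76 = 0.1836
P_K = (1−ρ)ρ^K/(1−ρ^(K+1)) = (0.8164·0.006194)/(1 − 0.001137)
= 0.005056/0.998863 = 0.005062

Final: 0.005062


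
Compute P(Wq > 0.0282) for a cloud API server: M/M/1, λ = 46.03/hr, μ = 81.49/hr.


ρ = 46.03/81.49 = 0.5649
P(Wq > t) = ρ·e^{−(μ−λ)t} = 0.5649·e^{−1.0000}
= 0.5649·0.367890 = 0.207804

Final: 0.207804


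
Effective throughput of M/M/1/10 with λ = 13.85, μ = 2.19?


ρ = 6.3242; P_K = (1−ρ)ρ^10/(1−ρ^11) = 0.841877
λ_eff = λ(1 − P_K) = 13.85·(1 − 0.841877) = 13.85·0.158123 = 2.1900 /hr

Final: 2.1900 /hr


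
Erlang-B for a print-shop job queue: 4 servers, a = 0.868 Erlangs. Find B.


B(c,a) = (a^c/c!) / Σ_{k=0}^{c} a^k/k!
a^4/4! = 0.023652
Σ terms (k=0..4): 1.00000 + 0.86800 + 0.37671 + 0.10900 + 0.02365 = 2.377359
B = 0.023652/2.377359 = 0.009949

Final: 0.009949


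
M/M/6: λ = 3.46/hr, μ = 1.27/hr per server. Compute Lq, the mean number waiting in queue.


a = λ/μ = 2.7244; ρ = a/6 = 0.4541
P₀ = 0.064967
Lq = P₀·a^c·ρ / (c!·(1−ρ)²) = 0.064967·408.91615·0.4541/(720·0.29804)
= 0.05621

Final: 0.05621


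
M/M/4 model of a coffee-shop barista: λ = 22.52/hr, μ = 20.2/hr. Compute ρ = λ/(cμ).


ρ = λ/(cμ) = 22.52/(4·20.2) = 22.52/80.80 = 0.2787

Final: 0.2787


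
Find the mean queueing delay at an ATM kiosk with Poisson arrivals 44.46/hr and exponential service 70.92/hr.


ρ = 44.46/70.92 = 0.6269
Wq = ρ/(μ−λ) = 0.6269/(70.92 − 44.46) = 0.6269/26.46 = 0.02369 hr

Final: 0.02369 hr


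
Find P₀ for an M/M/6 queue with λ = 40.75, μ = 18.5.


a = λ/μ = 40.75/18.5 = 2.2027; ρ = a/c = 0.3671
Σ_{k=0}^{5} a^k/k! (terms k=0..5) = 1.00000 + 2.20270 + 2.42595 + 1.78122 + 0.98087 + 0.43211 = 8.82285
Tail: a^6/(6!(1−ρ)) = 114.21820/(720·0.6329) = 0.25066
P₀ = 1/(8.82285 + 0.25066) = 1/9.07351 = 0.110211

Final: 0.110211


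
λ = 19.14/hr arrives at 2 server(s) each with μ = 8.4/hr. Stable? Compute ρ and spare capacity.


Total capacity cμ = 2·8.4 = 16.80/hr
ρ = λ/(cμ) = 19.14/16.80 = 1.1393
Stable ⇔ ρ < 1: NO
Spare capacity = cμ − λ = 16.80 − 19.14 = -2.34/hr

Final: ρ = 1.1393; unstable; margin = -2.34/hr


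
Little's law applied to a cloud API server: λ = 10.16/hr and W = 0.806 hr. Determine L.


L = λW = 10.16·0.806 = 8.1890

Final: 8.1890


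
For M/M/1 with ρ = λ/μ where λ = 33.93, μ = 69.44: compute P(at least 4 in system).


ρ = 33.93/69.44 = 0.4886
P(N ≥ n) = ρ^n = 0.4886^4 = 0.057003

Final: 0.057003


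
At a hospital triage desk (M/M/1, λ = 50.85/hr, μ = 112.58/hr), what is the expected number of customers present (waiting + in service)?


ρ = λ/μ = 50.85/112.58 = 0.4517
L = ρ/(1−ρ) = 0.4517/(1 − 0.4517) = 0.4517/0.5483 = 0.8237

Final: 0.8237


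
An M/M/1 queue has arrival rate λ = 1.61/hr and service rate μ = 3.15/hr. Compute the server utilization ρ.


ρ = λ/μ = 1.61/3.15 = 0.5111

Final: 0.5111


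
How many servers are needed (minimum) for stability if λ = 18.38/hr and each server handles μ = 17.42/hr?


Stability requires cμ > λ ⇔ c > λ/μ.
λ/μ = 18.38/17.42 = 1.0551
Minimum integer c = ⌊1.0551⌋ + 1 = 2
Check: 2·17.42 = 34.84 > 18.38, while 1·17.42 = 17.42 ≤ 18.38

Final: 2 servers


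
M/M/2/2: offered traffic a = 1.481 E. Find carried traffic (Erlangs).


B(2,1.481) = 0.306534 (Erlang-B)
Carried load = a(1 − B) = 1.481·(1 − 0.306534) = 1.481·0.693466 = 1.0270 E

Final: 1.0270 Erlangs


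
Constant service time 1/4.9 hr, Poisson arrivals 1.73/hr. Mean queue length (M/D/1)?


ρ = 1.73/4.9 = 0.3531
M/D/1: Lq = ρ²/(2(1−ρ)) = 0.1247/(2·0.6469) = 0.09634

Final: 0.09634


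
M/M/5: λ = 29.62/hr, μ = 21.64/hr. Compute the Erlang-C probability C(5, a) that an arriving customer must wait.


a = λ/μ = 1.3688; ρ = a/5 = 0.2738
P₀ = 0.254175 (from M/M/c formula)
C(c,a) = [a^c/(c!(1−ρ))]·P₀ = [4.80440/(120·0.7262)]·0.254175
= 0.05513·0.254175 = 0.014012

Final: 0.014012


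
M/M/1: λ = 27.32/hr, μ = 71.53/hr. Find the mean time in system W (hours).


W = 1/(μ−λ) = 1/(71.53 − 27.32) = 1/44.21 = 0.02262 hr

Final: 0.02262 hr


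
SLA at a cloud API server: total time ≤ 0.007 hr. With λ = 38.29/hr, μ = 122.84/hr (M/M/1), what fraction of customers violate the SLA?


W ~ Exponential(μ−λ) for M/M/1.
μ − λ = 122.84 − 38.29 = 84.5500
P(W > t) = e^{−(μ−λ)t} = e^{−0.5919} = 0.553303

Final: 0.553303


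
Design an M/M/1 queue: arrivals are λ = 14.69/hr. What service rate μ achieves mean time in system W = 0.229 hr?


W = 1/(μ−λ) ⇒ μ − λ = 1/W = 1/0.229 = 4.3668
μ = λ + 1/W = 14.69 + 4.3668 = 19.0568 per hr

Final: 19.0568 /hr


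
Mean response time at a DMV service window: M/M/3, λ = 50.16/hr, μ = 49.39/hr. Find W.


a = 1.0156; ρ = 0.3385; P₀ = 0.357752
Lq = P₀·a^c·ρ/(c!(1−ρ)²) = 0.04832
Wq = Lq/λ = 0.04832/50.16 = 0.0009634 hr
W = Wq + 1/μ = 0.0009634 + 0.02025 = 0.02121 hr

Final: 0.02121 hr


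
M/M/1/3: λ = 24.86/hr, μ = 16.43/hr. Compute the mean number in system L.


ρ = 24.86/16.43 = 1.5131
L = ρ[1 − (K+1)ρ^K + Kρ^(K+1)] / [(1−ρ)(1−ρ^(K+1))]
Numerator: 1.5131·(1 − 4·3.464102 + 3·5.241484) = 4.339595
Denominator: (-0.5131)·(-4.241484) = 2.176245
L = 4.339595/2.176245 = 1.9941

Final: 1.9941


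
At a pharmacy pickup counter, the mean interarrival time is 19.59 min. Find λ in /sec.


λ = 1/(interarrival time) in consistent units.
1 second = 0.0166667 min, so λ = 0.0166667/19.59 = 0.0008508 per second

Final: 0.0008508 /sec


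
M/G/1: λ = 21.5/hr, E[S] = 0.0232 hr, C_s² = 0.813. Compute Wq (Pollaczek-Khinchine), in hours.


ρ = λ·E[S] = 21.5·0.0232 = 0.4988
E[S²] = E[S]²(1+C_s²) = 0.0232²·(1+0.813) = 0.0009758
Wq = λ·E[S²]/(2(1−ρ)) = 21.5·0.0009758/(2·0.5012) = 0.02093 hr

Final: 0.02093 hr


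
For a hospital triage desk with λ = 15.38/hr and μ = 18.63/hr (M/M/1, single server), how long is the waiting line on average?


ρ = 15.38/18.63 = 0.8256
Lq = ρ²/(1−ρ) = 0.6815/0.1744 = 3.9068

Final: 3.9068


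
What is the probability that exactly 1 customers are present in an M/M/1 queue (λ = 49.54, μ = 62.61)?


ρ = 49.54/62.61 = 0.7912
P_n = (1−ρ)·ρ^n = (1 − 0.7912)·0.7912^1 = 0.2088·0.791247 = 0.165175

Final: 0.165175


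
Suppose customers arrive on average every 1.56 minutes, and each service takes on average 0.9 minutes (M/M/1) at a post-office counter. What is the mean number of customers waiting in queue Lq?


λ = 60/1.56 = 38.4615 /hr
μ = 60/0.9 = 66.6667 /hr
ρ = λ/μ = 38.4615/66.6667 = 0.5769
Lq = ρ²/(1−ρ) = 0.3328/0.4231 = 0.7867

Final: 0.7867


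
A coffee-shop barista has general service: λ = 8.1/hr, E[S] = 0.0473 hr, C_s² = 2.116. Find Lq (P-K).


ρ = λ·E[S] = 8.1·0.0473 = 0.3831
Lq = ρ²(1+C_s²)/(2(1−ρ)) = 0.1468·(1+2.116)/(2·0.6169)
= 0.1468·3.1160/1.2337 = 0.37074

Final: 0.37074


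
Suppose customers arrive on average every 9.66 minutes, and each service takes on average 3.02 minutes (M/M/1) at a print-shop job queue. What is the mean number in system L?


λ = 60/9.66 = 6.2112 /hr
μ = 60/3.02 = 19.8675 /hr
ρ = λ/μ = 6.2112/19.8675 = 0.3126
L = ρ/(1−ρ) = 0.3126/0.6874 = 0.4548

Final: 0.4548


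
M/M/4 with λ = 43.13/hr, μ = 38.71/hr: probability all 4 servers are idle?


a = λ/μ = 43.13/38.71 = 1.1142; ρ = a/c = 0.2785
Σ_{k=0}^{3} a^k/k! (terms k=0..3) = 1.00000 + 1.11418 + 0.62070 + 0.23052 = 2.96541
Tail: a^4/(4!(1−ρ)) = 1.54108/(24·0.7215) = 0.08900
P₀ = 1/(2.96541 + 0.08900) = 1/3.05441 = 0.327395

Final: 0.327395


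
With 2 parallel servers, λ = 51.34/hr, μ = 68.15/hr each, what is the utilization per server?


ρ = λ/(cμ) = 51.34/(2·68.15) = 51.34/136.30 = 0.3767

Final: 0.3767


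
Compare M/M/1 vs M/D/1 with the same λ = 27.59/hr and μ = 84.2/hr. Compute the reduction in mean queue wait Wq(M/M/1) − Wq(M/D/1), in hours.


ρ = 27.59/84.2 = 0.3277
Wq(M/M/1) = ρ/(μ−λ) = 0.3277/56.61 = 0.005788 hr
Wq(M/D/1) = ρ/(2(μ−λ)) = 0.002894 hr
Savings = 0.005788 − 0.002894 = 0.002894 hr

Final: 0.002894 hr


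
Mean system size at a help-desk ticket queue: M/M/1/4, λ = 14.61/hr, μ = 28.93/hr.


ρ = 14.61/28.93 = 0.5050
L = ρ[1 − (K+1)ρ^K + Kρ^(K+1)] / [(1−ρ)(1−ρ^(K+1))]
Numerator: 0.5050·(1 − 5·0.065044 + 4·0.032848) = 0.407127
Denominator: (0.4950)·(0.967152) = 0.478729
L = 0.407127/0.478729 = 0.8504

Final: 0.8504


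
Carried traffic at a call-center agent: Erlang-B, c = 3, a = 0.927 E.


B(3,0.927) = 0.053332 (Erlang-B)
Carried load = a(1 − B) = 0.927·(1 − 0.053332) = 0.927·0.946668 = 0.8776 E

Final: 0.8776 Erlangs


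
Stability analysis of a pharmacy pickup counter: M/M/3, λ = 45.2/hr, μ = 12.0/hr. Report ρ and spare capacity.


Total capacity cμ = 3·12.0 = 36.00/hr
ρ = λ/(cμ) = 45.2/36.00 = 1.2556
Stable ⇔ ρ < 1: NO
Spare capacity = cμ − λ = 36.00 − 45.2 = -9.20/hr

Final: ρ = 1.2556; unstable; margin = -9.20/hr


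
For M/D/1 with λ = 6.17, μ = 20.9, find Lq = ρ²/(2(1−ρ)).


ρ = 6.17/20.9 = 0.2952
M/D/1: Lq = ρ²/(2(1−ρ)) = 0.08715/(2·0.7048) = 0.06183

Final: 0.06183


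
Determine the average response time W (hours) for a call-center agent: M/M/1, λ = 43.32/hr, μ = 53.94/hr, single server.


W = 1/(μ−λ) = 1/(53.94 − 43.32) = 1/10.62 = 0.09416 hr

Final: 0.09416 hr


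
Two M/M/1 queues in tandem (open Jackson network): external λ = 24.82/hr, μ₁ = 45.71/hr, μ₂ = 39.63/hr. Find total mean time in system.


Each node sees arrival rate λ = 24.82/hr (tandem ⇒ throughput preserved).
W₁ = 1/(μ₁−λ) = 1/(45.71−24.82) = 0.04787 hr
W₂ = 1/(μ₂−λ) = 1/(39.63−24.82) = 0.06752 hr
W_total = W₁ + W₂ = 0.04787 + 0.06752 = 0.11539 hr

Final: 0.11539 hr


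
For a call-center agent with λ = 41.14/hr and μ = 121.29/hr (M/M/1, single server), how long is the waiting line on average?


ρ = 41.14/121.29 = 0.3392
Lq = ρ²/(1−ρ) = 0.1150/0.6608 = 0.1741

Final: 0.1741


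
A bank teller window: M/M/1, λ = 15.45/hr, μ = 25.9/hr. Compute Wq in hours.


ρ = 15.45/25.9 = 0.5965
Wq = ρ/(μ−λ) = 0.5965/(25.9 − 15.45) = 0.5965/10.45 = 0.05708 hr

Final: 0.05708 hr


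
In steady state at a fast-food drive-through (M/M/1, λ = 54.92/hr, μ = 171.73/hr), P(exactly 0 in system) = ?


ρ = 54.92/171.73 = 0.3198
P_n = (1−ρ)·ρ^n = (1 − 0.3198)·0.3198^0 = 0.6802·1.000000 = 0.680196

Final: 0.680196


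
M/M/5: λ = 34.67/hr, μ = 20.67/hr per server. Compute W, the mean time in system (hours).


a = 1.6773; ρ = 0.3355; P₀ = 0.186332
Lq = P₀·a^c·ρ/(c!(1−ρ)²) = 0.01566
Wq = Lq/λ = 0.01566/34.67 = 0.0004517 hr
W = Wq + 1/μ = 0.0004517 + 0.04838 = 0.04883 hr

Final: 0.04883 hr


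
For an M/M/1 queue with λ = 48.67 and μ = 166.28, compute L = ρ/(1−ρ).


ρ = λ/μ = 48.67/166.28 = 0.2927
L = ρ/(1−ρ) = 0.2927/(1 − 0.2927) = 0.2927/0.7073 = 0.4138

Final: 0.4138


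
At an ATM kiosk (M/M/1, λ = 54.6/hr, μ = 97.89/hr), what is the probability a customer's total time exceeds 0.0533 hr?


W ~ Exponential(μ−λ) for M/M/1.
μ − λ = 97.89 − 54.6 = 43.2900
P(W > t) = e^{−(μ−λ)t} = e^{−2.3074} = 0.099524

Final: 0.099524


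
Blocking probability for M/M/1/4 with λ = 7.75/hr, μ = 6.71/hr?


ρ = λ/μ = 7.75/6.71 = 1.1550
P_K = (1−ρ)ρ^K/(1−ρ^(K+1)) = (-0.1550·1.779577)/(1 − 2.055398)
= -0.275821/-1.055398 = 0.261343

Final: 0.261343


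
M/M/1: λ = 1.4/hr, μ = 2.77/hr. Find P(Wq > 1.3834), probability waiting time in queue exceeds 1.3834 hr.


ρ = 1.4/2.77 = 0.5054
P(Wq > t) = ρ·e^{−(μ−λ)t} = 0.5054·e^{−1.8953}
= 0.5054·0.150280 = 0.075954

Final: 0.075954


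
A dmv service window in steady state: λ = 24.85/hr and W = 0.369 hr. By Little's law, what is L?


L = λW = 24.85·0.369 = 9.1697

Final: 9.1697


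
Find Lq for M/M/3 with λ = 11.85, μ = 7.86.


a = λ/μ = 1.5076; ρ = a/3 = 0.5025
P₀ = 0.208672
Lq = P₀·a^c·ρ / (c!·(1−ρ)²) = 0.208672·3.42679·0.5025/(6·0.24746)
= 0.24203

Final: 0.24203


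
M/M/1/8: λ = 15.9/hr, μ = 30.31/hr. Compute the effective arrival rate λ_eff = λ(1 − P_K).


ρ = 0.5246; P_K = (1−ρ)ρ^8/(1−ρ^9) = 0.002734
λ_eff = λ(1 − P_K) = 15.9·(1 − 0.002734) = 15.9·0.997266 = 15.8565 /hr

Final: 15.8565 /hr


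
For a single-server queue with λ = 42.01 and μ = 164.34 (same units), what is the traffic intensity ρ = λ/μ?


ρ = λ/μ = 42.01/164.34 = 0.2556

Final: 0.2556


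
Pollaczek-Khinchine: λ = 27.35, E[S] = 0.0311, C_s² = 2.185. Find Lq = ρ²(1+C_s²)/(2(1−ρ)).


ρ = λ·E[S] = 27.35·0.0311 = 0.8506
Lq = ρ²(1+C_s²)/(2(1−ρ)) = 0.7235·(1+2.185)/(2·0.1494)
= 0.7235·3.1850/0.2988 = 7.71118

Final: 7.71118


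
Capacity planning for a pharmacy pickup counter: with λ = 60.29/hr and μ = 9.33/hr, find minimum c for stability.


Stability requires cμ > λ ⇔ c > λ/μ.
λ/μ = 60.29/9.33 = 6.4620
Minimum integer c = ⌊6.4620⌋ + 1 = 7
Check: 7·9.33 = 65.31 > 60.29, while 6·9.33 = 55.98 ≤ 60.29

Final: 7 servers


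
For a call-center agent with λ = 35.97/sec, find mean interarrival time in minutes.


Mean interarrival time = 1/λ = 1/35.97 second = 0.02780 second
In minutes: 0.02780 × 0.0166667 = 0.0004633 min

Final: 0.0004633 min


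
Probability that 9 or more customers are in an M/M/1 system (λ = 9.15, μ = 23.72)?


ρ = 9.15/23.72 = 0.3858
P(N ≥ n) = ρ^n = 0.3858^9 = 0.0001891

Final: 0.0001891


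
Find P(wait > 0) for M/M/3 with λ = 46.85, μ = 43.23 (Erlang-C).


a = λ/μ = 1.0837; ρ = a/3 = 0.3612
P₀ = 0.332990 (from M/M/c formula)
C(c,a) = [a^c/(c!(1−ρ))]·P₀ = [1.27284/(6·0.6388)]·0.332990
= 0.33211·0.332990 = 0.110591

Final: 0.110591


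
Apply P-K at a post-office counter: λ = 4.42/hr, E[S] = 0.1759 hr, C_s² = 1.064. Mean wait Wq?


ρ = λ·E[S] = 4.42·0.1759 = 0.7775
E[S²] = E[S]²(1+C_s²) = 0.1759²·(1+1.064) = 0.063862
Wq = λ·E[S²]/(2(1−ρ)) = 4.42·0.063862/(2·0.2225) = 0.63425 hr

Final: 0.63425 hr


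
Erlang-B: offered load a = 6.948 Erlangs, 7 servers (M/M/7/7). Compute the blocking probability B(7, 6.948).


B(c,a) = (a^c/c!) / Σ_{k=0}^{c} a^k/k!
a^7/7! = 155.091548
Σ terms (k=0..7): 1.00000 + 6.94800 + 24.13735 + 55.90211 + 97.10196 + 134.93288 + 156.25228 + 155.09155 = 631.366132
B = 155.091548/631.366132 = 0.245644

Final: 0.245644


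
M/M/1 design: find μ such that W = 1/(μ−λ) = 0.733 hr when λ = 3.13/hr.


W = 1/(μ−λ) ⇒ μ − λ = 1/W = 1/0.733 = 1.3643
μ = λ + 1/W = 3.13 + 1.3643 = 4.4943 per hr

Final: 4.4943 /hr


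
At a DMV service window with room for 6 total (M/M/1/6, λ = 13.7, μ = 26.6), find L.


ρ = 13.7/26.6 = 0.5150
L = ρ[1 − (K+1)ρ^K + Kρ^(K+1)] / [(1−ρ)(1−ρ^(K+1))]
Numerator: 0.5150·(1 − 7·0.018665 + 6·0.009613) = 0.477452
Denominator: (0.4850)·(0.990387) = 0.480300
L = 0.477452/0.480300 = 0.9941

Final: 0.9941


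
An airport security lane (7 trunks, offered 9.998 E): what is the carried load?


B(7,9.998) = 0.408952 (Erlang-B)
Carried load = a(1 − B) = 9.998·(1 − 0.408952) = 9.998·0.591048 = 5.9093 E

Final: 5.9093 Erlangs


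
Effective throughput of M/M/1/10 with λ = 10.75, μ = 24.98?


ρ = 0.4303; P_K = (1−ρ)ρ^10/(1−ρ^11) = 0.0001241
λ_eff = λ(1 − P_K) = 10.75·(1 − 0.0001241) = 10.75·0.999876 = 10.7487 /hr

Final: 10.7487 /hr


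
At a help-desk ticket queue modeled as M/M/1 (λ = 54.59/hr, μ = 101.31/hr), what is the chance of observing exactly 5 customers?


ρ = 54.59/101.31 = 0.5388
P_n = (1−ρ)·ρ^n = (1 − 0.5388)·0.5388^5 = 0.4612·0.045426 = 0.020949

Final: 0.020949


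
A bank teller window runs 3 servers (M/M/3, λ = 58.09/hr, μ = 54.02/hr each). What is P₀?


a = λ/μ = 58.09/54.02 = 1.0753; ρ = a/c = 0.3584
Σ_{k=0}^{2} a^k/k! (terms k=0..2) = 1.00000 + 1.07534 + 0.57818 = 2.65352
Tail: a^3/(3!(1−ρ)) = 1.24348/(6·0.6416) = 0.32304
P₀ = 1/(2.65352 + 0.32304) = 1/2.97656 = 0.335958

Final: 0.335958


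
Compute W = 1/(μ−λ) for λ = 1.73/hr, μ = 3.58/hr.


W = 1/(μ−λ) = 1/(3.58 − 1.73) = 1/1.85 = 0.5405 hr

Final: 0.5405 hr


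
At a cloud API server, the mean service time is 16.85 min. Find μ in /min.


μ = 1/(service time) in consistent units.
1 minute = 1 min, so μ = 1/16.85 = 0.05935 per minute

Final: 0.05935 /min


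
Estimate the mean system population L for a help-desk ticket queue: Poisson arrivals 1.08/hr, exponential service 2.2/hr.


ρ = λ/μ = 1.08/2.2 = 0.4909
L = ρ/(1−ρ) = 0.4909/(1 − 0.4909) = 0.4909/0.5091 = 0.9643

Final: 0.9643


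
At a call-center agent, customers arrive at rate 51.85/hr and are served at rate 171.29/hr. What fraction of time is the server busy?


ρ = λ/μ = 51.85/171.29 = 0.3027

Final: 0.3027


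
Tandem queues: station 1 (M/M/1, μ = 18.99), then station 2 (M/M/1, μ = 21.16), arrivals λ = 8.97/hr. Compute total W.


Each node sees arrival rate λ = 8.97/hr (tandem ⇒ throughput preserved).
W₁ = 1/(μ₁−λ) = 1/(18.99−8.97) = 0.09980 hr
W₂ = 1/(μ₂−λ) = 1/(21.16−8.97) = 0.08203 hr
W_total = W₁ + W₂ = 0.09980 + 0.08203 = 0.18183 hr

Final: 0.18183 hr


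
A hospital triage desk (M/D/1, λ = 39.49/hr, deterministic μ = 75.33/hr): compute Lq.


ρ = 39.49/75.33 = 0.5242
M/D/1: Lq = ρ²/(2(1−ρ)) = 0.2748/(2·0.4758) = 0.28881

Final: 0.28881


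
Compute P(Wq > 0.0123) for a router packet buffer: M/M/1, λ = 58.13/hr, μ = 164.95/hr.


ρ = 58.13/164.95 = 0.3524
P(Wq > t) = ρ·e^{−(μ−λ)t} = 0.3524·e^{−1.3139}
= 0.3524·0.268774 = 0.094718

Final: 0.094718


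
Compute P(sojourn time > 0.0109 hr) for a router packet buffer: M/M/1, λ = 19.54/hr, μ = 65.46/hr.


W ~ Exponential(μ−λ) for M/M/1.
μ − λ = 65.46 − 19.54 = 45.9200
P(W > t) = e^{−(μ−λ)t} = e^{−0.5005} = 0.606210

Final: 0.606210


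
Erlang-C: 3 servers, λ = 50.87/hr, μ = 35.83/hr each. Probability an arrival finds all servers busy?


a = λ/μ = 1.4198; ρ = a/3 = 0.4733
P₀ = 0.230780 (from M/M/c formula)
C(c,a) = [a^c/(c!(1−ρ))]·P₀ = [2.86184/(6·0.5267)]·0.230780
= 0.90551·0.230780 = 0.208973

Final: 0.208973


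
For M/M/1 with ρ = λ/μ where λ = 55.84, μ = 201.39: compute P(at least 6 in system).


ρ = 55.84/201.39 = 0.2773
P(N ≥ n) = ρ^n = 0.2773^6 = 0.0004544

Final: 0.0004544


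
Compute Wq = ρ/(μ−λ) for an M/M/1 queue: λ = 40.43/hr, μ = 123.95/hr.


ρ = 40.43/123.95 = 0.3262
Wq = ρ/(μ−λ) = 0.3262/(123.95 − 40.43) = 0.3262/83.52 = 0.003905 hr

Final: 0.003905 hr


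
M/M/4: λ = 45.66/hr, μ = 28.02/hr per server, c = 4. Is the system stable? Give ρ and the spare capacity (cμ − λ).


Total capacity cμ = 4·28.02 = 112.08/hr
ρ = λ/(cμ) = 45.66/112.08 = 0.4074
Stable ⇔ ρ < 1: YES
Spare capacity = cμ − λ = 112.08 − 45.66 = 66.42/hr

Final: ρ = 0.4074; stable; margin = 66.42/hr


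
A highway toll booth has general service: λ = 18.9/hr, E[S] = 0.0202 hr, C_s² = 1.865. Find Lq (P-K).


ρ = λ·E[S] = 18.9·0.0202 = 0.3818
Lq = ρ²(1+C_s²)/(2(1−ρ)) = 0.1458·(1+1.865)/(2·0.6182)
= 0.1458·2.8650/1.2364 = 0.33774

Final: 0.33774


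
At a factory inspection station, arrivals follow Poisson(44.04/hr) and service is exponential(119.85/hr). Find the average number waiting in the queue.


ρ = 44.04/119.85 = 0.3675
Lq = ρ²/(1−ρ) = 0.1350/0.6325 = 0.2135

Final: 0.2135


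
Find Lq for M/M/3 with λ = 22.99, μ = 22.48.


a = λ/μ = 1.0227; ρ = a/3 = 0.3409
P₀ = 0.355101
Lq = P₀·a^c·ρ / (c!·(1−ρ)²) = 0.355101·1.06962·0.3409/(6·0.43442)
= 0.04968

Final: 0.04968


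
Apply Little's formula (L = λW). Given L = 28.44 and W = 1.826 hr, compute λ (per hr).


λ = L/W = 28.44/1.826 = 15.5750 /hr

Final: 15.5750 /hr


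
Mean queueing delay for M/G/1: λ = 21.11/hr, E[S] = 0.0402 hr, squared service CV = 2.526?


ρ = λ·E[S] = 21.11·0.0402 = 0.8486
E[S²] = E[S]²(1+C_s²) = 0.0402²·(1+2.526) = 0.005698
Wq = λ·E[S²]/(2(1−ρ)) = 21.11·0.005698/(2·0.1514) = 0.39731 hr

Final: 0.39731 hr


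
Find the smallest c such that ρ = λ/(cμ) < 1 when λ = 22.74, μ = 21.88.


Stability requires cμ > λ ⇔ c > λ/μ.
λ/μ = 22.74/21.88 = 1.0393
Minimum integer c = ⌊1.0393⌋ + 1 = 2
Check: 2·21.88 = 43.76 > 22.74, while 1·21.88 = 21.88 ≤ 22.74

Final: 2 servers


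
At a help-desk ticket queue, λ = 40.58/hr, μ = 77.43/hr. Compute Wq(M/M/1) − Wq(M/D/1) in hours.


ρ = 40.58/77.43 = 0.5241
Wq(M/M/1) = ρ/(μ−λ) = 0.5241/36.85 = 0.01422 hr
Wq(M/D/1) = ρ/(2(μ−λ)) = 0.007111 hr
Savings = 0.01422 − 0.007111 = 0.007111 hr

Final: 0.007111 hr


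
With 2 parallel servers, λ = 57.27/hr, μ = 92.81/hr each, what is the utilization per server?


ρ = λ/(cμ) = 57.27/(2·92.81) = 57.27/185.62 = 0.3085

Final: 0.3085


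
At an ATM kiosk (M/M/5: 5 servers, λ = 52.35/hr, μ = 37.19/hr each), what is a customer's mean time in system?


a = 1.4076; ρ = 0.2815; P₀ = 0.244445
Lq = P₀·a^c·ρ/(c!(1−ρ)²) = 0.006140
Wq = Lq/λ = 0.006140/52.35 = 0.0001173 hr
W = Wq + 1/μ = 0.0001173 + 0.02689 = 0.02701 hr

Final: 0.02701 hr


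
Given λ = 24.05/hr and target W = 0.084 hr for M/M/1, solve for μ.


W = 1/(μ−λ) ⇒ μ − λ = 1/W = 1/0.084 = 11.9048
μ = λ + 1/W = 24.05 + 11.9048 = 35.9548 per hr

Final: 35.9548 /hr


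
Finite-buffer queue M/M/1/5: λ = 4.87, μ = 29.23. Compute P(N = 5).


ρ = λ/μ = 4.87/29.23 = 0.1666
P_K = (1−ρ)ρ^K/(1−ρ^(K+1)) = (0.8334·0.0001284)/(1 − 0.00002139)
= 0.0001070/0.999979 = 0.0001070

Final: 0.0001070


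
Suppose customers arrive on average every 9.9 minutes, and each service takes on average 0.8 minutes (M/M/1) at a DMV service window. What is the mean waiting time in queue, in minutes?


λ = 60/9.9 = 6.0606 /hr
μ = 60/0.8 = 75.0000 /hr
ρ = λ/μ = 6.0606/75.0000 = 0.08081
Wq = ρ/(μ−λ) = 0.08081/(75.0000−6.0606) = 0.001172 hr
In minutes: 0.001172·60 = 0.07033 min

Final: 0.07033 min


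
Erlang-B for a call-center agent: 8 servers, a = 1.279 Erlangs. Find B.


B(c,a) = (a^c/c!) / Σ_{k=0}^{c} a^k/k!
a^8/8! = 0.0001776
Σ terms (k=0..8): 1.00000 + 1.27900 + 0.81792 + 0.34871 + 0.11150 + 0.02852 + 0.006080 + 0.001111 + 0.0001776 = 3.593016
B = 0.0001776/3.593016 = 0.00004943

Final: 0.00004943


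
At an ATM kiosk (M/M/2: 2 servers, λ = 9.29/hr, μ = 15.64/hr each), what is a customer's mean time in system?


a = 0.5940; ρ = 0.2970; P₀ = 0.542026
Lq = P₀·a^c·ρ/(c!(1−ρ)²) = 0.05746
Wq = Lq/λ = 0.05746/9.29 = 0.006185 hr
W = Wq + 1/μ = 0.006185 + 0.06394 = 0.07012 hr

Final: 0.07012 hr


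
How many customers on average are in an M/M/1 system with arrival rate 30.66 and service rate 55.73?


ρ = λ/μ = 30.66/55.73 = 0.5502
L = ρ/(1−ρ) = 0.5502/(1 − 0.5502) = 0.5502/0.4498 = 1.2230

Final: 1.2230


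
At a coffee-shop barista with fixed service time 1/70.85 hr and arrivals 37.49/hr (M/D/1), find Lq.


ρ = 37.49/70.85 = 0.5291
M/D/1: Lq = ρ²/(2(1−ρ)) = 0.2800/(2·0.4709) = 0.29733

Final: 0.29733


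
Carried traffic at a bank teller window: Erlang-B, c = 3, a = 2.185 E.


B(3,2.185) = 0.237817 (Erlang-B)
Carried load = a(1 − B) = 2.185·(1 − 0.237817) = 2.185·0.762183 = 1.6654 E

Final: 1.6654 Erlangs


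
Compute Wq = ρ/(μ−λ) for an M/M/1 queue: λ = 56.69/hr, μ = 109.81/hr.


ρ = 56.69/109.81 = 0.5163
Wq = ρ/(μ−λ) = 0.5163/(109.81 − 56.69) = 0.5163/53.12 = 0.009719 hr

Final: 0.009719 hr


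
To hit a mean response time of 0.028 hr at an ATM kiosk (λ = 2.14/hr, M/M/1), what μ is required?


W = 1/(μ−λ) ⇒ μ − λ = 1/W = 1/0.028 = 35.7143
μ = λ + 1/W = 2.14 + 35.7143 = 37.8543 per hr

Final: 37.8543 /hr


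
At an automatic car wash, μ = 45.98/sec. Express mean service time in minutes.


Mean service time = 1/μ = 1/45.98 second = 0.02175 second
In minutes: 0.02175 × 0.0166667 = 0.0003625 min

Final: 0.0003625 min


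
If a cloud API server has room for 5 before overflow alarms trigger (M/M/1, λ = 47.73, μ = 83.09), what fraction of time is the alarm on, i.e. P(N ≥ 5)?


ρ = 47.73/83.09 = 0.5744
P(N ≥ n) = ρ^n = 0.5744^5 = 0.062548

Final: 0.062548


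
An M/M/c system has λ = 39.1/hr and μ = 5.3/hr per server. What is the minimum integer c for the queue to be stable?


Stability requires cμ > λ ⇔ c > λ/μ.
λ/μ = 39.1/5.3 = 7.3774
Minimum integer c = ⌊7.3774⌋ + 1 = 8
Check: 8·5.3 = 42.40 > 39.1, while 7·5.3 = 37.10 ≤ 39.1

Final: 8 servers


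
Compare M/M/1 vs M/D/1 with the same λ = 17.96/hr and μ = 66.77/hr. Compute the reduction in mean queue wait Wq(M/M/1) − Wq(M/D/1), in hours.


ρ = 17.96/66.77 = 0.2690
Wq(M/M/1) = ρ/(μ−λ) = 0.2690/48.81 = 0.005511 hr
Wq(M/D/1) = ρ/(2(μ−λ)) = 0.002755 hr
Savings = 0.005511 − 0.002755 = 0.002755 hr

Final: 0.002755 hr


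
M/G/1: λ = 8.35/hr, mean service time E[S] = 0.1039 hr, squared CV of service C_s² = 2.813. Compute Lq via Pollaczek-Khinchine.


ρ = λ·E[S] = 8.35·0.1039 = 0.8676
Lq = ρ²(1+C_s²)/(2(1−ρ)) = 0.7527·(1+2.813)/(2·0.1324)
= 0.7527·3.8130/0.2649 = 10.83523

Final: 10.83523


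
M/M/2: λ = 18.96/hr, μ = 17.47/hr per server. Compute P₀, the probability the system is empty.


a = λ/μ = 18.96/17.47 = 1.0853; ρ = a/c = 0.5426
Σ_{k=0}^{1} a^k/k! (terms k=0..1) = 1.00000 + 1.08529 = 2.08529
Tail: a^2/(2!(1−ρ)) = 1.17785/(2·0.4574) = 1.28768
P₀ = 1/(2.08529 + 1.28768) = 1/3.37297 = 0.296475

Final: 0.296475


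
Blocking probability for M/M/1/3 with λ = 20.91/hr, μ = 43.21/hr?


ρ = λ/μ = 20.91/43.21 = 0.4839
P_K = (1−ρ)ρ^K/(1−ρ^(K+1)) = (0.5161·0.113321)/(1 − 0.054838)
= 0.058483/0.945162 = 0.061876

Final: 0.061876


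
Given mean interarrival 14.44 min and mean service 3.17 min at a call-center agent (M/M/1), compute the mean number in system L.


λ = 60/14.44 = 4.1551 /hr
μ = 60/3.17 = 18.9274 /hr
ρ = λ/μ = 4.1551/18.9274 = 0.2195
L = ρ/(1−ρ) = 0.2195/0.7805 = 0.2813

Final: 0.2813


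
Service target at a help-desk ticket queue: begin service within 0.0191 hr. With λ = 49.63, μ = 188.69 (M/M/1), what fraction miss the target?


ρ = 49.63/188.69 = 0.2630
P(Wq > t) = ρ·e^{−(μ−λ)t} = 0.2630·e^{−2.6560}
= 0.2630·0.070225 = 0.018471

Final: 0.018471


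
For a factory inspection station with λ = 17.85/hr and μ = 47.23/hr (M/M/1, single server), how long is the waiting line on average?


ρ = 17.85/47.23 = 0.3779
Lq = ρ²/(1−ρ) = 0.1428/0.6221 = 0.2296

Final: 0.2296


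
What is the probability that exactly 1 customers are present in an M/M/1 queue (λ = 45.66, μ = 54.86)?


ρ = 45.66/54.86 = 0.8323
P_n = (1−ρ)·ρ^n = (1 − 0.8323)·0.8323^1 = 0.1677·0.832300 = 0.139576

Final: 0.139576


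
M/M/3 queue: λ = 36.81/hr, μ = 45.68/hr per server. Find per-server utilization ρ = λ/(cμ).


ρ = λ/(cμ) = 36.81/(3·45.68) = 36.81/137.04 = 0.2686

Final: 0.2686


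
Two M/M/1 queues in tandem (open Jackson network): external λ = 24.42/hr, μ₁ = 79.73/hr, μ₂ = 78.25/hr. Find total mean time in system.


Each node sees arrival rate λ = 24.42/hr (tandem ⇒ throughput preserved).
W₁ = 1/(μ₁−λ) = 1/(79.73−24.42) = 0.01808 hr
W₂ = 1/(μ₂−λ) = 1/(78.25−24.42) = 0.01858 hr
W_total = W₁ + W₂ = 0.01808 + 0.01858 = 0.03666 hr

Final: 0.03666 hr


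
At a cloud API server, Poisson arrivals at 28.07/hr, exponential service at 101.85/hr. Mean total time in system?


W = 1/(μ−λ) = 1/(101.85 − 28.07) = 1/73.78 = 0.01355 hr

Final: 0.01355 hr


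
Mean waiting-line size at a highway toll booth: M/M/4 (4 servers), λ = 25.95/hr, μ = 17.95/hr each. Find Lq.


a = λ/μ = 1.4457; ρ = a/4 = 0.3614
P₀ = 0.233685
Lq = P₀·a^c·ρ / (c!·(1−ρ)²) = 0.233685·4.36809·0.3614/(24·0.40778)
= 0.03770

Final: 0.03770


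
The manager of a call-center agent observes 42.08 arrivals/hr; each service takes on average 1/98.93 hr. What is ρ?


ρ = λ/μ = 42.08/98.93 = 0.4254

Final: 0.4254


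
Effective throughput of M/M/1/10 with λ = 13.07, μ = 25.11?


ρ = 0.5205; P_K = (1−ρ)ρ^10/(1−ρ^11) = 0.0007005
λ_eff = λ(1 − P_K) = 13.07·(1 − 0.0007005) = 13.07·0.999300 = 13.0608 /hr

Final: 13.0608 /hr


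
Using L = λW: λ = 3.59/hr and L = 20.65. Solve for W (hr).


W = L/λ = 20.65/3.59 = 5.7521 hr

Final: 5.7521 hr


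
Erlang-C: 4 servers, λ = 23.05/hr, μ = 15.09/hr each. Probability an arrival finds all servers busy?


a = λ/μ = 1.5275; ρ = a/4 = 0.3819
P₀ = 0.214817 (from M/M/c formula)
C(c,a) = [a^c/(c!(1−ρ))]·P₀ = [5.44411/(24·0.6181)]·0.214817
= 0.36698·0.214817 = 0.078833

Final: 0.078833


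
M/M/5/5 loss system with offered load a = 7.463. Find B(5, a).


B(c,a) = (a^c/c!) / Σ_{k=0}^{c} a^k/k!
a^5/5! = 192.923869
Σ terms (k=0..5): 1.00000 + 7.46300 + 27.84818 + 69.27700 + 129.25356 + 192.92387 = 427.765617
B = 192.923869/427.765617 = 0.451004

Final: 0.451004


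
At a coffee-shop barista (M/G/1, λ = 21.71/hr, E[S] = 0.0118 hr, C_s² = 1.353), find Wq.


ρ = λ·E[S] = 21.71·0.0118 = 0.2562
E[S²] = E[S]²(1+C_s²) = 0.0118²·(1+1.353) = 0.0003276
Wq = λ·E[S²]/(2(1−ρ)) = 21.71·0.0003276/(2·0.7438) = 0.004781 hr

Final: 0.004781 hr


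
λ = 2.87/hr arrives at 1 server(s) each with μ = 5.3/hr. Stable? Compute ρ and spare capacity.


Total capacity cμ = 1·5.3 = 5.30/hr
ρ = λ/(cμ) = 2.87/5.30 = 0.5415
Stable ⇔ ρ < 1: YES
Spare capacity = cμ − λ = 5.30 − 2.87 = 2.43/hr

Final: ρ = 0.5415; stable; margin = 2.43/hr


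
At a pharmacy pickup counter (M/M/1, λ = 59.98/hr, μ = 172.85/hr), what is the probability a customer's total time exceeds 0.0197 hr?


W ~ Exponential(μ−λ) for M/M/1.
μ − λ = 172.85 − 59.98 = 112.8700
P(W > t) = e^{−(μ−λ)t} = e^{−2.2235} = 0.108225

Final: 0.108225


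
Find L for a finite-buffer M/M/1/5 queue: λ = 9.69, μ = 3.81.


ρ = 9.69/3.81 = 2.5433
L = ρ[1 − (K+1)ρ^K + Kρ^(K+1)] / [(1−ρ)(1−ρ^(K+1))]
Numerator: 2.5433·(1 − 6·106.412833 + 5·270.640513) = 1820.309903
Denominator: (-1.5433)·(-269.640513) = 416.138115
L = 1820.309903/416.138115 = 4.3743

Final: 4.3743


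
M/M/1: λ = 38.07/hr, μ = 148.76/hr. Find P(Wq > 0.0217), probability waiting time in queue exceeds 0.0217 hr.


ρ = 38.07/148.76 = 0.2559
P(Wq > t) = ρ·e^{−(μ−λ)t} = 0.2559·e^{−2.4020}
= 0.2559·0.090539 = 0.023170

Final: 0.023170


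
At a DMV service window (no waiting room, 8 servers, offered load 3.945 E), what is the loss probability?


B(c,a) = (a^c/c!) / Σ_{k=0}^{c} a^k/k!
a^8/8! = 1.454975
Σ terms (k=0..8): 1.00000 + 3.94500 + 7.78151 + 10.23269 + 10.09199 + 7.96258 + 5.23540 + 2.95052 + 1.45498 = 50.654661
B = 1.454975/50.654661 = 0.028723

Final: 0.028723


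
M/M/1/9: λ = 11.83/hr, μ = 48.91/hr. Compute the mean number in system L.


ρ = 11.83/48.91 = 0.2419
L = ρ[1 − (K+1)ρ^K + Kρ^(K+1)] / [(1−ρ)(1−ρ^(K+1))]
Numerator: 0.2419·(1 − 10·0.000002833 + 9·0.0000006853) = 0.241867
Denominator: (0.7581)·(0.999999) = 0.758127
L = 0.241867/0.758127 = 0.3190

Final: 0.3190


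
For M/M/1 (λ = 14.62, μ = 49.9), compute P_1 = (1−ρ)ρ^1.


ρ = 14.62/49.9 = 0.2930
P_n = (1−ρ)·ρ^n = (1 − 0.2930)·0.2930^1 = 0.7070·0.292986 = 0.207145

Final: 0.207145


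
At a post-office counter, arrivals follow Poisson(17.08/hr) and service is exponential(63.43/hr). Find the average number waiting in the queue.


ρ = 17.08/63.43 = 0.2693
Lq = ρ²/(1−ρ) = 0.07251/0.7307 = 0.09923

Final: 0.09923


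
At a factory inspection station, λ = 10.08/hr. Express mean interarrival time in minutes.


Mean interarrival time = 1/λ = 1/10.08 hour = 0.09921 hour
In minutes: 0.09921 × 60 = 5.9524 min

Final: 5.9524 min


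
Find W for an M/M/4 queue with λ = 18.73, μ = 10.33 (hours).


a = 1.8132; ρ = 0.4533; P₀ = 0.159384
Lq = P₀·a^c·ρ/(c!(1−ρ)²) = 0.10886
Wq = Lq/λ = 0.10886/18.73 = 0.005812 hr
W = Wq + 1/μ = 0.005812 + 0.09681 = 0.10262 hr

Final: 0.10262 hr
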